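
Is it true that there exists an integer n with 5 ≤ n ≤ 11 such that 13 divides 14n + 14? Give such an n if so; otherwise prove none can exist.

There is no such integer n in that range.

For n = 5, 6, …, 11 the values of 14n + 14 modulo 13 are 6, 7, 8, 9, 10, 11, 12 respectively.
None is 0, so 13 never divides 14n + 14 on this range.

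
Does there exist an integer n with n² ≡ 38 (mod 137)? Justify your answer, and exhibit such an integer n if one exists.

n = 77

n = 77 works: 77² = 5929, and 5929 − 38 = 5891 = 43·137.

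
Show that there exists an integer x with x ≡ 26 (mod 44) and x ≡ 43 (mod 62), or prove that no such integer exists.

gcd(44, 62) = 2. If x ≡ 26 (mod 44) and x ≡ 43 (mod 62), then x ≡ 26 (mod 2) and x ≡ 43 (mod 2).
These are incompatible: 26 − 43 = -17 is not divisible by 2.
Hence the system has no solution.

No, no such integer exists.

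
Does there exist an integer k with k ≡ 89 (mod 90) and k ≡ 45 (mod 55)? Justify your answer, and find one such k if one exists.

Reduce both congruences modulo 5, which divides 90 and 55: they say k ≡ 89 (mod 5) and k ≡ 45 (mod 5).
But 89 mod 5 = 4 while 45 mod 5 = 0, a contradiction.
Hence the system has no solution.

There is no such integer.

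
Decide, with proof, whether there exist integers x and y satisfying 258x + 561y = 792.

x = 77, y = -34

Every value of 258x + 561y is a multiple of gcd(258, 561) = 3; since 3 ∣ 792, solutions exist.
Dividing through by 3 reduces the equation to 86x + 187y = 264.
Euclidean algorithm: 187 = 2·86 + 15, 86 = 5·15 + 11, 15 = 1·11 + 4, 11 = 2·4 + 3, 4 = 1·3 + 1, 3 = 3·1 + 0.
Working back up the chain: 1 = 4 − 1·3 = 4 − (11 − 2·4) = −11 + 3·4 = −11 + 3·(15 − 1·11) = 3·15 − 4·11 = 3·15 − 4·(86 − 5·15) = −4·86 + 23·15 = −4·86 + 23·(187 − 2·86) = 23·187 − 50·86. So 86·(-50) + 187·23 = 1.
Scaling by 264 gives the particular solution (x, y) = (-13200, 6072).
The general solution is x = -13200 + 187k, y = 6072 − 86k; taking k = 71 gives the smaller pair x = 77, y = -34.
Indeed 258·77 + 561·(-34) = 19866 − 19074 = 792.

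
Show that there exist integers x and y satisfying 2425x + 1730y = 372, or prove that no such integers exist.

No, no such integers exist.

Any value of 2425x + 1730y is a multiple of gcd(2425, 1730) = 5.
However 372 leaves remainder 2 on division by 5.
Hence no integers x, y satisfy the equation.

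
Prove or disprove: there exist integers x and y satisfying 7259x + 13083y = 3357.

Any value of 7259x + 13083y is a multiple of gcd(7259, 13083) = 7.
But 3357 is not a multiple of 7 (it leaves remainder 4).
Hence no integers x, y satisfy the equation.

There are no such integers.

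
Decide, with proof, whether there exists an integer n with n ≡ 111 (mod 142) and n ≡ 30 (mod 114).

Reduce both congruences modulo 2, which divides 142 and 114: they say n ≡ 111 (mod 2) and n ≡ 30 (mod 2).
However 111 ≡ 1 and 30 ≡ 0 (mod 2), and 1 ≠ 0.
Hence the system has no solution.

No such integer exists.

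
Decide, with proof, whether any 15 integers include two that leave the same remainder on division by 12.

Each integer lies in one of the 12 residue classes modulo 12.
Placing 15 integers into 12 classes, some class receives at least two — say a and b.
So a and b have equal remainders mod 12, which is exactly what was to be shown.

Yes, this is always true.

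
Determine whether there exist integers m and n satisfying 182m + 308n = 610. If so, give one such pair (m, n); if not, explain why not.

There are no such integers.

Any value of 182m + 308n is a multiple of gcd(182, 308) = 14.
However 610 leaves remainder 8 on division by 14.
Therefore 182m + 308n = 610 has no solution in integers.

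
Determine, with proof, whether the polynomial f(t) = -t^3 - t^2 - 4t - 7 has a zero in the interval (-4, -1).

f(-4) = 57 and f(-1) = -3, which have opposite signs.
As a polynomial, f is continuous on every closed interval.
By the Intermediate Value Theorem f must vanish at some point of (-4, -1).

Yes, f has a root in the interval.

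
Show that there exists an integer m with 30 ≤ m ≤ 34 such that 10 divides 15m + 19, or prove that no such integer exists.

For m = 30, 31, …, 34 the values of 15m + 19 modulo 10 are 9, 4, 9, 4, 9 respectively.
Since 0 is absent from this list, 10 ∤ 15m + 19 for every m with 30 ≤ m ≤ 34.

No such integer m in that range exists.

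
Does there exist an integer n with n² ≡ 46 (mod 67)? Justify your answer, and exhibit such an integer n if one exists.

There is no such integer.

Apply Euler's criterion with the prime 67: 46 is a quadratic residue iff 46^33 ≡ 1 (mod 67), and a non-residue iff it is ≡ −1.
Repeated squaring mod 67: 46^2 = 2116 ≡ 39; 46^4 ≡ 39² = 1521 ≡ 47; 46^8 ≡ 47² = 2209 ≡ 65; 46^16 ≡ 65² = 4225 ≡ 4; 46^32 ≡ 4² = 16 ≡ 16.
Since 33 = 32 + 1, 46^33 ≡ 16 · 46; multiplying out mod 67: 16·46 = 736 ≡ 66. Thus 46^33 ≡ 66 ≡ −1 (mod 67).
The value −1 means 46 is a non-residue modulo 67, so n² ≡ 46 (mod 67) is impossible.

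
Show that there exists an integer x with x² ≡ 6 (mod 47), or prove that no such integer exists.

x = 37

Take x = 37. Then 37² = 1369 = 29·47 + 6, so 37² ≡ 6 (mod 47).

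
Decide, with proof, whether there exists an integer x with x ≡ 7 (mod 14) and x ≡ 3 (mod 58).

gcd(14, 58) = 2. A simultaneous solution exists iff 7 ≡ 3 (mod 2); here 7 mod 2 = 1 = 3 mod 2, so it does.
Write x = 7 + 14t. Then 14t ≡ 3 − 7 ≡ 54 (mod 58); dividing through by 2 gives 7t ≡ 27 (mod 29).
To invert 7 modulo 29: 29 = 4·7 + 1, 7 = 7·1 + 0, and unwinding, 1 = 29 − 4·7. Thus 7⁻¹ ≡ -4 ≡ 25 (mod 29).
Multiplying by 25: t ≡ 25·27 = 675 ≡ 8 (mod 29).
Then x = 7 + 14·8 = 119.
Indeed 119 ≡ 7 (mod 14) and 119 ≡ 3 (mod 58).

x = 119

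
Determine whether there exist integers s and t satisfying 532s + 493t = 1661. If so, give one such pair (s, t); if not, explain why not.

Since gcd(532, 493) = 1, every integer is an integer combination of 532 and 493.
Euclidean algorithm: 532 = 1·493 + 39, 493 = 12·39 + 25, 39 = 1·25 + 14, 25 = 1·14 + 11, 14 = 1·11 + 3, 11 = 3·3 + 2, 3 = 1·2 + 1, 2 = 2·1 + 0.
Back-substituting, 1 = 3 − 1·2 = 3 − (11 − 3·3) = −11 + 4·3 = −11 + 4·(14 − 1·11) = 4·14 − 5·11 = 4·14 − 5·(25 − 1·14) = −5·25 + 9·14 = −5·25 + 9·(39 − 1·25) = 9·39 − 14·25 = 9·39 − 14·(493 − 12·39) = −14·493 + 177·39 = −14·493 + 177·(532 − 1·493) = 177·532 − 191·493; that is, 532·177 + 493·(-191) = 1.
Scaling by 1661 gives the particular solution (s, t) = (293997, -317251).
Subtracting 596·493 from s and adding 596·532 to t gives the tidier solution (169, -179).
Check: 532·169 + 493·(-179) = 89908 − 88247 = 1661. ✓

s = 169, t = -179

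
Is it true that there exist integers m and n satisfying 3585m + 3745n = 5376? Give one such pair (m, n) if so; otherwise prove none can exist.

gcd(3585, 3745) = 5, so every integer of the form 3585m + 3745n is a multiple of 5.
However 5376 leaves remainder 1 on division by 5.
Therefore 3585m + 3745n = 5376 has no solution in integers.

There are no such integers.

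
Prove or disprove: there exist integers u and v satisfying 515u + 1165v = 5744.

No such integers exist.

gcd(515, 1165) = 5, so every integer of the form 515u + 1165v is a multiple of 5.
However 5744 leaves remainder 4 on division by 5.
Therefore 515u + 1165v = 5744 has no solution in integers.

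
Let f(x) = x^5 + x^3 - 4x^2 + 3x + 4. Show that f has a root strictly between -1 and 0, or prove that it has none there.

Such a root exists.

f(-1) = -5 and f(0) = 4, which have opposite signs.
f is continuous everywhere (it is a polynomial), in particular on [-1, 0].
By the Intermediate Value Theorem, f takes the value 0 somewhere in the open interval.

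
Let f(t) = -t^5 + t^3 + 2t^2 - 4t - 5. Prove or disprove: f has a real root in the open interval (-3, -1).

The endpoint values f(-3) = 241 and f(-1) = 1 are both positive. Claim: f(t) > 0 for every t in (-3, -1).
Shift to the endpoint -1: with t = -1 − u (0 < u < 2), one computes f(-1 − u) = u^5 + 5u^4 + 9u^3 + 9u^2 + 10u + 1.
All 6 nonzero coefficients of this polynomial in u are positive; hence for u > 0 the value is a sum of positive terms (the constant 1 among them).
So f is strictly positive on (-3, -1); no root exists in the interval.

f has no root in that interval.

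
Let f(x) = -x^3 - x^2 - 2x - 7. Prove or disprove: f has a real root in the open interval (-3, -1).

Yes, f has a root in the interval.

f(-3) = 17 and f(-1) = -5, which have opposite signs.
f is continuous everywhere (it is a polynomial), in particular on [-3, -1].
By the Intermediate Value Theorem, f takes the value 0 somewhere in the open interval.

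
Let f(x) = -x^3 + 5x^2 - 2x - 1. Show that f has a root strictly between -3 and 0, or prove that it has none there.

f(-3) = 77 and f(0) = -1, which have opposite signs.
As a polynomial, f is continuous on every closed interval.
By the Intermediate Value Theorem f must vanish at some point of (-3, 0).

Yes, f has a root in the interval.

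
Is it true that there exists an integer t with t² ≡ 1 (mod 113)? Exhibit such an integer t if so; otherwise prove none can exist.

t = 112 works: 112² = 12544, and 12544 − 1 = 12543 = 111·113.

t = 112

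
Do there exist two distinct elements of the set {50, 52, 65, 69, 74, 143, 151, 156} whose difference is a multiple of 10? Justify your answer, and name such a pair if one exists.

Residues mod 10: 50↦0, 52↦2, 65↦5, 69↦9, 74↦4, 143↦3, 151↦1, 156↦6.
No residue repeats among the 8 elements, so no pair has difference ≡ 0 (mod 10).

No such pair exists.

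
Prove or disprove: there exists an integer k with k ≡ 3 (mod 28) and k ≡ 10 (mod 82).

No such integer exists.

Both moduli are multiples of 2 = gcd(28, 82), so any solution would satisfy k ≡ 3 and k ≡ 10 modulo 2 simultaneously.
However 3 ≡ 1 and 10 ≡ 0 (mod 2), and 1 ≠ 0.
Hence the system has no solution.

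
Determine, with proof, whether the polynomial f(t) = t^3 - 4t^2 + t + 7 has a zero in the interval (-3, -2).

The endpoint values f(-3) = -59 and f(-2) = -19 are both negative. Claim: f(t) < 0 for every t in (-3, -2).
Shift to the endpoint -2: with t = -2 − u (0 < u < 1), one computes f(-2 − u) = -u^3 - 10u^2 - 29u - 19.
The nonzero coefficients here are all negative, so for u > 0 every term is negative (or zero), and the constant term -19 is strictly negative.
Therefore f(t) < 0 throughout (-3, -2), and f has no zero there.

No such root exists.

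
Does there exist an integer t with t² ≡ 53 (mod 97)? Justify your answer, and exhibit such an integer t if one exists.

Take t = 76. Then 76² = 5776 = 59·97 + 53, so 76² ≡ 53 (mod 97).

t = 76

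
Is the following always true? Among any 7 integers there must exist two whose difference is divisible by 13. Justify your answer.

No; for instance {54, 55, 56, 57, 58, 59, 60} is a counterexample.

Try 7 consecutive integers, 54, 55, …, 60. Their remainders mod 13 are 2, 3, 4, 5, 6, 7, 8 — pairwise different, as any 7 ≤ 13 consecutive integers have distinct residues.
The differences between them range over 1, …, 6, none of which is divisible by 13.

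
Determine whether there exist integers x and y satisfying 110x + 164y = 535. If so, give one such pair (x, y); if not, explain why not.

Any value of 110x + 164y is a multiple of gcd(110, 164) = 2.
But 535 is not a multiple of 2 (it leaves remainder 1).
So the equation is unsolvable over ℤ.

No, no such integers exist.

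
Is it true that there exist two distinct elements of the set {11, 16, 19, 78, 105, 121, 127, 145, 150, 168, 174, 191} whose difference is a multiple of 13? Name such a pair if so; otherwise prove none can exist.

Reduce each element modulo 13: 11↦11, 16↦3, 19↦6, 78↦0, 105↦1, 121↦4, 127↦10, 145↦2, 150↦7, 168↦12, 174↦5, 191↦9.
All 12 residues are distinct, so no two elements differ by a multiple of 13.

There is no such pair.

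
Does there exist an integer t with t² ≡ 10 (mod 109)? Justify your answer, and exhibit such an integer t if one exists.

No, no such integer exists.

Apply Euler's criterion with the prime 109: 10 is a quadratic residue iff 10^54 ≡ 1 (mod 109), and a non-residue iff it is ≡ −1.
Squaring successively (mod 109): 10^2 = 100 ≡ 100; 10^4 ≡ 100² = 10000 ≡ 81; 10^8 ≡ 81² = 6561 ≡ 21; 10^16 ≡ 21² = 441 ≡ 5; 10^32 ≡ 5² = 25 ≡ 25.
Since 54 = 32 + 16 + 4 + 2, 10^54 ≡ 25 · 5 · 81 · 100; multiplying out mod 109: 25·5 = 125 ≡ 16, then 16·81 = 1296 ≡ 97, then 97·100 = 9700 ≡ 108. Thus 10^54 ≡ 108 ≡ −1 (mod 109).
The value −1 means 10 is a non-residue modulo 109, so t² ≡ 10 (mod 109) is impossible.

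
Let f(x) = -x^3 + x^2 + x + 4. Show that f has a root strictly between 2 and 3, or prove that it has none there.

f(2) = 2 and f(3) = -11, which have opposite signs.
f is continuous everywhere (it is a polynomial), in particular on [2, 3].
By the Intermediate Value Theorem f must vanish at some point of (2, 3).

Such a root exists.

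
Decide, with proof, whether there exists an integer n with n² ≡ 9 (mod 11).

n = 3

Take n = 3. Then 3² = 9, and since 0 ≤ 9 < 11 this is already reduced: 3² ≡ 9 (mod 11).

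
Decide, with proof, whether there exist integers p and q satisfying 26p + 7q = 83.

p = 4, q = -3

Since gcd(26, 7) = 1, every integer is an integer combination of 26 and 7.
Euclidean algorithm: 26 = 3·7 + 5, 7 = 1·5 + 2, 5 = 2·2 + 1, 2 = 2·1 + 0.
Unwinding: 1 = 5 − 2·2 = 5 − 2·(7 − 1·5) = −2·7 + 3·5 = −2·7 + 3·(26 − 3·7) = 3·26 − 11·7, i.e. 26·3 + 7·(-11) = 1.
Times 83: 26·249 + 7·(-913) = 83, so (249, -913) solves it.
Shifting by a multiple of (7, −26) keeps it a solution: p = 249 − 35·7 = 4, q = -913 + 35·26 = -3.
Indeed 26·4 + 7·(-3) = 104 − 21 = 83.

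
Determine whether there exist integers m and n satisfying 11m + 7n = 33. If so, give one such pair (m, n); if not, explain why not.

m = 3, n = 0

11 and 7 are coprime, so 11m + 7n ranges over all of ℤ.
Run the Euclidean algorithm on 11 and 7: 11 = 1·7 + 4, 7 = 1·4 + 3, 4 = 1·3 + 1, 3 = 3·1 + 0.
Unwinding: 1 = 4 − 1·3 = 4 − (7 − 1·4) = −7 + 2·4 = −7 + 2·(11 − 1·7) = 2·11 − 3·7, i.e. 11·2 + 7·(-3) = 1.
Scaling by 33 gives the particular solution (m, n) = (66, -99).
Shifting by a multiple of (7, −11) keeps it a solution: m = 66 − 9·7 = 3, n = -99 + 9·11 = 0.
Check: 11·3 + 7·0 = 33 + 0 = 33. ✓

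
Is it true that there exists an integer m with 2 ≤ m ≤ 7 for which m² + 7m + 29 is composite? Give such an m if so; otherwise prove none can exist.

The values for m = 2, 3, …, 7 are 47, 59, 73, 89, 107, 127, and each of these is prime.
So no value in the range makes the expression composite.

There is no such integer m in that range.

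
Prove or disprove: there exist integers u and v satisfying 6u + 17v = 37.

u = 9, v = -1

Since gcd(6, 17) = 1, every integer is an integer combination of 6 and 17.
Dividing repeatedly: 17 = 2·6 + 5, 6 = 1·5 + 1, 5 = 5·1 + 0.
Working back up the chain: 1 = 6 − 1·5 = 6 − (17 − 2·6) = −17 + 3·6. So 6·3 + 17·(-1) = 1.
Multiplying through by 37: u = 3·37 = 111, v = (-1)·37 = -37 is a solution.
Subtracting 6·17 from u and adding 6·6 to v gives the tidier solution (9, -1).
Indeed 6·9 + 17·(-1) = 54 − 17 = 37.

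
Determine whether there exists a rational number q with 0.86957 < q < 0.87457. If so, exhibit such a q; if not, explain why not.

q = 27/31

Multiplying by 31: 31·0.86957 = 26.95667 and 31·0.87457 = 27.11167, so the integer 27 lies strictly between them.
So q = 27/31 works: it is a ratio of integers, and dividing 31·0.86957 < 27 < 31·0.87457 through by 31 gives 0.86957 < 27/31 < 0.87457.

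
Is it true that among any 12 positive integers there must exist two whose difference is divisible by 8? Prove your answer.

There are exactly 8 possible remainders on division by 8.
Placing 12 integers into 8 classes, some class receives at least two — say a and b.
Their difference a − b is then a multiple of 8.

Yes.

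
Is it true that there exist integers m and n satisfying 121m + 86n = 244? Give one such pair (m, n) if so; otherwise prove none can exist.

m = 34, n = -45

121 and 86 are coprime, so 121m + 86n ranges over all of ℤ.
Run the Euclidean algorithm on 121 and 86: 121 = 1·86 + 35, 86 = 2·35 + 16, 35 = 2·16 + 3, 16 = 5·3 + 1, 3 = 3·1 + 0.
Back-substituting, 1 = 16 − 5·3 = 16 − 5·(35 − 2·16) = −5·35 + 11·16 = −5·35 + 11·(86 − 2·35) = 11·86 − 27·35 = 11·86 − 27·(121 − 1·86) = −27·121 + 38·86; that is, 121·(-27) + 86·38 = 1.
Times 244: 121·(-6588) + 86·9272 = 244, so (-6588, 9272) solves it.
Adding 77·86 to m and subtracting 77·121 from n gives the tidier solution (34, -45).
Check: 121·34 + 86·(-45) = 4114 − 3870 = 244. ✓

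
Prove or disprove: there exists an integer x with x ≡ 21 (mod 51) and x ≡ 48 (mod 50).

The moduli 51 and 50 are coprime, so by the Chinese Remainder Theorem a unique solution modulo 2550 exists.
Write x = 21 + 51t and require 21 + 51t ≡ 48 (mod 50), i.e. 51t ≡ 27 (mod 50).
51 ≡ 1 (mod 50), so this reads 1t ≡ 27 (mod 50). So t ≡ 27 (mod 50).
Taking t = 27 gives x = 21 + 51·27 = 1398.
Check: 1398 mod 51 = 21, 1398 mod 50 = 48. ✓

x = 1398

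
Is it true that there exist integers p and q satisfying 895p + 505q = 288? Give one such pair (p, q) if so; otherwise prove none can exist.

There are no such integers.

gcd(895, 505) = 5, so every integer of the form 895p + 505q is a multiple of 5.
But 288 is not a multiple of 5 (it leaves remainder 3).
Hence no integers p, q satisfy the equation.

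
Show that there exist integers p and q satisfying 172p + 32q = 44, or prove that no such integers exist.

Every value of 172p + 32q is a multiple of gcd(172, 32) = 4; since 4 ∣ 44, solutions exist.
Dividing through by 4 reduces the equation to 43p + 8q = 11.
Euclidean algorithm: 43 = 5·8 + 3, 8 = 2·3 + 2, 3 = 1·2 + 1, 2 = 2·1 + 0.
Working back up the chain: 1 = 3 − 1·2 = 3 − (8 − 2·3) = −8 + 3·3 = −8 + 3·(43 − 5·8) = 3·43 − 16·8. So 43·3 + 8·(-16) = 1.
Times 11: 43·33 + 8·(-176) = 11, so (33, -176) solves it.
The general solution is p = 33 + 8k, q = -176 − 43k; taking k = -4 gives the smaller pair p = 1, q = -4.
Indeed 172·1 + 32·(-4) = 172 − 128 = 44.

p = 1, q = -4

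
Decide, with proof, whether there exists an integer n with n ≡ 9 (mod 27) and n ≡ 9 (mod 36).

The moduli are not coprime: gcd(27, 36) = 9. Compatibility requires 9 ∣ (9 − 9) = 0, which holds, so solutions exist.
The smallest candidate n = 9 works directly: 9 ≡ 9 (mod 36).
Verify: 9 = 0·27 + 9 and 9 = 0·36 + 9. ✓

n = 9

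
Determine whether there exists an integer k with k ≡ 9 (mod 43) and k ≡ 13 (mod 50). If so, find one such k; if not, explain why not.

gcd(43, 50) = 1, so the Chinese Remainder Theorem guarantees exactly one residue class mod 2150 satisfying both.
Any solution of the first congruence is k = 9 + 43t; substituting into the second, 43t ≡ 13 − 9 ≡ 4 (mod 50).
To invert 43 modulo 50: 50 = 1·43 + 7, 43 = 6·7 + 1, 7 = 7·1 + 0, and unwinding, 1 = 43 − 6·7 = 43 − 6·(50 − 1·43) = −6·50 + 7·43. Thus 43⁻¹ ≡ 7 (mod 50).
Therefore t ≡ 7·4 = 28 (mod 50).
With t = 28: k = 9 + 43·28 = 1213.
Indeed 1213 ≡ 9 (mod 43) and 1213 ≡ 13 (mod 50).

k = 1213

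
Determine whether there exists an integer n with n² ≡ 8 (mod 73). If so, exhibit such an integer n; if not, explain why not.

n = 9

n = 9 works: 9² = 81, and 81 − 8 = 73 = 1·73.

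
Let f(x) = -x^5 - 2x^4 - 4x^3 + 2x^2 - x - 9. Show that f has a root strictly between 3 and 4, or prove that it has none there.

f(3) = -507 and f(4) = -1773, both negative, so a sign-change argument is unavailable; we show f keeps this sign on the whole interval.
Shift to the endpoint 3: with x = 3 + u (0 < u < 1), one computes f(3 + u) = -u^5 - 17u^4 - 118u^3 - 412u^2 - 718u - 507.
The nonzero coefficients here are all negative, so for u > 0 every term is negative (or zero), and the constant term -507 is strictly negative.
Therefore f(x) < 0 throughout (3, 4), and f has no zero there.

No.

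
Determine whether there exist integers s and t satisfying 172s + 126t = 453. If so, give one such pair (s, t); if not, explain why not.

No such integers exist.

gcd(172, 126) = 2, so every integer of the form 172s + 126t is a multiple of 2.
But 453 is not a multiple of 2 (it leaves remainder 1).
Hence no integers s, t satisfy the equation.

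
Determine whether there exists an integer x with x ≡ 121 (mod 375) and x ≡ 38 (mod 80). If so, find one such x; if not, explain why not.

There is no such integer.

gcd(375, 80) = 5. If x ≡ 121 (mod 375) and x ≡ 38 (mod 80), then x ≡ 121 (mod 5) and x ≡ 38 (mod 5).
These are incompatible: 121 − 38 = 83 is not divisible by 5.
Hence the system has no solution.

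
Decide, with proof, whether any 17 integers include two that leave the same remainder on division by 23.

Take the 17 consecutive integers 43, 44, …, 59: their residues mod 23 are all distinct because 17 ≤ 23.
Hence this collection has no pair with equal remainders mod 23, disproving the claim.

No; for instance {43, 44, 45, 46, 47, 48, 49, 50, 51, 52, 53, 54, 55, 56, 57, 58, 59} is a counterexample.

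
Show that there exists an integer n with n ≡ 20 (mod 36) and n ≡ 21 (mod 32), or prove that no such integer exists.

There is no such integer.

Both moduli are multiples of 4 = gcd(36, 32), so any solution would satisfy n ≡ 20 and n ≡ 21 modulo 4 simultaneously.
But 20 mod 4 = 0 while 21 mod 4 = 1, a contradiction.
Hence the system has no solution.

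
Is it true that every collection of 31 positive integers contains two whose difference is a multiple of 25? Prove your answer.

There are exactly 25 possible remainders on division by 25.
With 31 integers and only 25 classes, the pigeonhole principle forces two of them, say a and b, into the same class.
Then a ≡ b (mod 25), i.e. 25 ∣ (a − b).

Yes.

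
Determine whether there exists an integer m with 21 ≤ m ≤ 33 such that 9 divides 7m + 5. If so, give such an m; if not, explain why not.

At m = 25 we get 7·25 + 5 = 180, and 180 = 9·20.

m = 25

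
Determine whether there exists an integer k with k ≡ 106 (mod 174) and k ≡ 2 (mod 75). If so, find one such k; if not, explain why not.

No, no such integer exists.

gcd(174, 75) = 3. If k ≡ 106 (mod 174) and k ≡ 2 (mod 75), then k ≡ 106 (mod 3) and k ≡ 2 (mod 3).
But 106 mod 3 = 1 while 2 mod 3 = 2, a contradiction.
So no integer satisfies both congruences.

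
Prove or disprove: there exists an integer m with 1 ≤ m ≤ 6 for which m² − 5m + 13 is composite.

m = 1

At m = 1: 1² − 5·1 + 13 = 9 = 3·3, which is composite.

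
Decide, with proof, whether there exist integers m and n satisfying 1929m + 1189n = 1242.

m = 744, n = -1206

Since gcd(1929, 1189) = 1, every integer is an integer combination of 1929 and 1189.
Run the Euclidean algorithm on 1929 and 1189: 1929 = 1·1189 + 740, 1189 = 1·740 + 449, 740 = 1·449 + 291, 449 = 1·291 + 158, 291 = 1·158 + 133, 158 = 1·133 + 25, 133 = 5·25 + 8, 25 = 3·8 + 1, 8 = 8·1 + 0.
Unwinding: 1 = 25 − 3·8 = 25 − 3·(133 − 5·25) = −3·133 + 16·25 = −3·133 + 16·(158 − 1·133) = 16·158 − 19·133 = 16·158 − 19·(291 − 1·158) = −19·291 + 35·158 = −19·291 + 35·(449 − 1·291) = 35·449 − 54·291 = 35·449 − 54·(740 − 1·449) = −54·740 + 89·449 = −54·740 + 89·(1189 − 1·740) = 89·1189 − 143·740 = 89·1189 − 143·(1929 − 1·1189) = −143·1929 + 232·1189, i.e. 1929·(-143) + 1189·232 = 1.
Multiplying through by 1242: m = (-143)·1242 = -177606, n = 232·1242 = 288144 is a solution.
Shifting by a multiple of (1189, −1929) keeps it a solution: m = -177606 + 150·1189 = 744, n = 288144 − 150·1929 = -1206.
Check: 1929·744 + 1189·(-1206) = 1435176 − 1433934 = 1242. ✓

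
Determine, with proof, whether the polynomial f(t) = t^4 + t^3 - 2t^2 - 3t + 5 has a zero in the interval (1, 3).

No such root exists.

f(1) = 2 and f(3) = 86, both positive, so a sign-change argument is unavailable; we show f keeps this sign on the whole interval.
Substitute t = 1 + u, where 0 < u < 2 on the interval. Expanding, f(1 + u) = u^4 + 5u^3 + 7u^2 + 2.
The nonzero coefficients here are all positive, so for u > 0 every term is positive (or zero), and the constant term 2 is strictly positive.
So f is strictly positive on (1, 3); no root exists in the interval.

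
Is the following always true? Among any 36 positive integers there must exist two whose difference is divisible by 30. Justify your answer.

Partition the integers by their residue mod 30; there are 30 classes.
With 36 integers and only 30 classes, the pigeonhole principle forces two of them, say a and b, into the same class.
Then a ≡ b (mod 30), i.e. 30 ∣ (a − b).

Yes.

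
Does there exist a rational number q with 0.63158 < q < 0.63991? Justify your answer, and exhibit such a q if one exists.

q = 7/11

Scale by 11: the interval becomes (6.94738, 7.03901), which contains the integer 7.
Hence 7/11 is a rational number with 0.63158 < 7/11 < 0.63991.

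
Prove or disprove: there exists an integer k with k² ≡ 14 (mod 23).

No such integer exists.

23 is prime, so by Euler's criterion 14 is a square mod 23 iff 14^((23−1)/2) = 14^11 ≡ 1 (mod 23).
Squaring successively (mod 23): 14^2 = 196 ≡ 12; 14^4 ≡ 12² = 144 ≡ 6; 14^8 ≡ 6² = 36 ≡ 13.
Since 11 = 8 + 2 + 1, 14^11 ≡ 13 · 12 · 14; multiplying out mod 23: 13·12 = 156 ≡ 18, then 18·14 = 252 ≡ 22. Thus 14^11 ≡ 22 ≡ −1 (mod 23).
By Euler's criterion 14 is a quadratic non-residue mod 23: no k satisfies k² ≡ 14 (mod 23).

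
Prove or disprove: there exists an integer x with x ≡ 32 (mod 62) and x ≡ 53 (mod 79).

x = 1396

gcd(62, 79) = 1, so the Chinese Remainder Theorem guarantees exactly one residue class mod 4898 satisfying both.
Any solution of the first congruence is x = 32 + 62t; substituting into the second, 62t ≡ 53 − 32 ≡ 21 (mod 79).
To invert 62 modulo 79: 79 = 1·62 + 17, 62 = 3·17 + 11, 17 = 1·11 + 6, 11 = 1·6 + 5, 6 = 1·5 + 1, 5 = 5·1 + 0, and unwinding, 1 = 6 − 1·5 = 6 − (11 − 1·6) = −11 + 2·6 = −11 + 2·(17 − 1·11) = 2·17 − 3·11 = 2·17 − 3·(62 − 3·17) = −3·62 + 11·17 = −3·62 + 11·(79 − 1·62) = 11·79 − 14·62. Thus 62⁻¹ ≡ -14 ≡ 65 (mod 79).
Multiplying by 65: t ≡ 65·21 = 1365 ≡ 22 (mod 79).
Taking t = 22 gives x = 32 + 62·22 = 1396.
Verify: 1396 = 22·62 + 32 and 1396 = 17·79 + 53. ✓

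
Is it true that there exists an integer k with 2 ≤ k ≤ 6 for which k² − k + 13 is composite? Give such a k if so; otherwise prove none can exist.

At k = 4: 4² − 4 + 13 = 25 = 5·5, which is composite.

k = 4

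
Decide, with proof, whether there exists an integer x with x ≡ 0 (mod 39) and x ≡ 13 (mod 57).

Both moduli are multiples of 3 = gcd(39, 57), so any solution would satisfy x ≡ 0 and x ≡ 13 modulo 3 simultaneously.
However 0 ≡ 0 and 13 ≡ 1 (mod 3), and 0 ≠ 1.
Hence the system has no solution.

There is no such integer.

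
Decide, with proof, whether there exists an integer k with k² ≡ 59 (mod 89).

No, no such integer exists.

89 is prime, so by Euler's criterion 59 is a square mod 89 iff 59^((89−1)/2) = 59^44 ≡ 1 (mod 89).
Squaring successively (mod 89): 59^2 = 3481 ≡ 10; 59^4 ≡ 10² = 100 ≡ 11; 59^8 ≡ 11² = 121 ≡ 32; 59^16 ≡ 32² = 1024 ≡ 45; 59^32 ≡ 45² = 2025 ≡ 67.
Since 44 = 32 + 8 + 4, 59^44 ≡ 67 · 32 · 11; multiplying out mod 89: 67·32 = 2144 ≡ 8, then 8·11 = 88 ≡ 88. Thus 59^44 ≡ 88 ≡ −1 (mod 89).
By Euler's criterion 59 is a quadratic non-residue mod 89: no k satisfies k² ≡ 59 (mod 89).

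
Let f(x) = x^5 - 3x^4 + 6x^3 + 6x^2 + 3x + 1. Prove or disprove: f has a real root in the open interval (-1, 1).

Such a root exists.

f(-1) = -6 and f(1) = 14, which have opposite signs.
Since f is a polynomial it is continuous on [-1, 1].
By the Intermediate Value Theorem f must vanish at some point of (-1, 1).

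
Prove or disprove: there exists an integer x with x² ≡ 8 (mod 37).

37 is prime, so by Euler's criterion 8 is a square mod 37 iff 8^((37−1)/2) = 8^18 ≡ 1 (mod 37).
Repeated squaring mod 37: 8^2 = 64 ≡ 27; 8^4 ≡ 27² = 729 ≡ 26; 8^8 ≡ 26² = 676 ≡ 10; 8^16 ≡ 10² = 100 ≡ 26.
Since 18 = 16 + 2, 8^18 ≡ 26 · 27; multiplying out mod 37: 26·27 = 702 ≡ 36. Thus 8^18 ≡ 36 ≡ −1 (mod 37).
By Euler's criterion 8 is a quadratic non-residue mod 37: no x satisfies x² ≡ 8 (mod 37).

No, no such integer exists.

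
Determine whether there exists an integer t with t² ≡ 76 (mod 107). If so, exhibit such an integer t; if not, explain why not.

t = 41 works: 41² = 1681, and 1681 − 76 = 1605 = 15·107.

t = 41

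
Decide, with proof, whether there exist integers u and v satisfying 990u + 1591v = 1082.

u = 480, v = -298

Since gcd(990, 1591) = 1, every integer is an integer combination of 990 and 1591.
Euclidean algorithm: 1591 = 1·990 + 601, 990 = 1·601 + 389, 601 = 1·389 + 212, 389 = 1·212 + 177, 212 = 1·177 + 35, 177 = 5·35 + 2, 35 = 17·2 + 1, 2 = 2·1 + 0.
Unwinding: 1 = 35 − 17·2 = 35 − 17·(177 − 5·35) = −17·177 + 86·35 = −17·177 + 86·(212 − 1·177) = 86·212 − 103·177 = 86·212 − 103·(389 − 1·212) = −103·389 + 189·212 = −103·389 + 189·(601 − 1·389) = 189·601 − 292·389 = 189·601 − 292·(990 − 1·601) = −292·990 + 481·601 = −292·990 + 481·(1591 − 1·990) = 481·1591 − 773·990, i.e. 990·(-773) + 1591·481 = 1.
Times 1082: 990·(-836386) + 1591·520442 = 1082, so (-836386, 520442) solves it.
The general solution is u = -836386 + 1591k, v = 520442 − 990k; taking k = 526 gives the smaller pair u = 480, v = -298.
Indeed 990·480 + 1591·(-298) = 475200 − 474118 = 1082.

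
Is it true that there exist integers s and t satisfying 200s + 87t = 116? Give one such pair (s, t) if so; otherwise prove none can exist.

s = 58, t = -132

Since gcd(200, 87) = 1, every integer is an integer combination of 200 and 87.
Euclidean algorithm: 200 = 2·87 + 26, 87 = 3·26 + 9, 26 = 2·9 + 8, 9 = 1·8 + 1, 8 = 8·1 + 0.
Back-substituting, 1 = 9 − 1·8 = 9 − (26 − 2·9) = −26 + 3·9 = −26 + 3·(87 − 3·26) = 3·87 − 10·26 = 3·87 − 10·(200 − 2·87) = −10·200 + 23·87; that is, 200·(-10) + 87·23 = 1.
Scaling by 116 gives the particular solution (s, t) = (-1160, 2668).
Adding 14·87 to s and subtracting 14·200 from t gives the tidier solution (58, -132).
Check: 200·58 + 87·(-132) = 11600 − 11484 = 116. ✓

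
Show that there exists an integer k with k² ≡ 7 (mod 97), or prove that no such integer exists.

Apply Euler's criterion with the prime 97: 7 is a quadratic residue iff 7^48 ≡ 1 (mod 97), and a non-residue iff it is ≡ −1.
Squaring successively (mod 97): 7^2 = 49 ≡ 49; 7^4 ≡ 49² = 2401 ≡ 73; 7^8 ≡ 73² = 5329 ≡ 91; 7^16 ≡ 91² = 8281 ≡ 36; 7^32 ≡ 36² = 1296 ≡ 35.
Since 48 = 32 + 16, 7^48 ≡ 35 · 36; multiplying out mod 97: 35·36 = 1260 ≡ 96. Thus 7^48 ≡ 96 ≡ −1 (mod 97).
The value −1 means 7 is a non-residue modulo 97, so k² ≡ 7 (mod 97) is impossible.

No such integer exists.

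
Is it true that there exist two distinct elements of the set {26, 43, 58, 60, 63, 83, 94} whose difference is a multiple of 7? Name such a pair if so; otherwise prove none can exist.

Two integers differ by a multiple of 7 exactly when they have the same residue mod 7. The residues are 26↦5, 43↦1, 58↦2, 60↦4, 63↦0, 83↦6, 94↦3.
All 7 residues are distinct, so no two elements differ by a multiple of 7.

No such pair exists.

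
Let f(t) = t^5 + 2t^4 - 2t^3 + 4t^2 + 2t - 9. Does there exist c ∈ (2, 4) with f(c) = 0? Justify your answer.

No such root exists.

The endpoint values f(2) = 59 and f(4) = 1471 are both positive. Claim: f(t) > 0 for every t in (2, 4).
Substitute t = 2 + u, where 0 < u < 2 on the interval. Expanding, f(2 + u) = u^5 + 12u^4 + 54u^3 + 120u^2 + 138u + 59.
The nonzero coefficients here are all positive, so for u > 0 every term is positive (or zero), and the constant term 59 is strictly positive.
So f is strictly positive on (2, 4); no root exists in the interval.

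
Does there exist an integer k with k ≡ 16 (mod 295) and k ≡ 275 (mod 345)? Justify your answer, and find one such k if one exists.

There is no such integer.

gcd(295, 345) = 5. If k ≡ 16 (mod 295) and k ≡ 275 (mod 345), then k ≡ 16 (mod 5) and k ≡ 275 (mod 5).
These are incompatible: 16 − 275 = -259 is not divisible by 5.
Therefore no such k exists.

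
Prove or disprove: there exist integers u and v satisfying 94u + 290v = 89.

There are no such integers.

Any value of 94u + 290v is a multiple of gcd(94, 290) = 2.
But 89 = 2·44 + 1, so 2 ∤ 89.
Hence no integers u, v satisfy the equation.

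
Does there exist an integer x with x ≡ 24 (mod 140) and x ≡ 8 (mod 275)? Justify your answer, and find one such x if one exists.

Reduce both congruences modulo 5, which divides 140 and 275: they say x ≡ 24 (mod 5) and x ≡ 8 (mod 5).
However 24 ≡ 4 and 8 ≡ 3 (mod 5), and 4 ≠ 3.
Therefore no such x exists.

No such integer exists.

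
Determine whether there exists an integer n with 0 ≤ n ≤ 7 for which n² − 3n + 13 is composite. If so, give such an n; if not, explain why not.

The values for n = 0, 1, …, 7 are 13, 11, 11, 13, 17, 23, 31, 41, and each of these is prime.
So no value in the range makes the expression composite.

There is no such integer n in that range.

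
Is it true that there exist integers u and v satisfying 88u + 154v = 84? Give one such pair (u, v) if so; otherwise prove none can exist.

No such integers exist.

Any value of 88u + 154v is a multiple of gcd(88, 154) = 22.
But 84 = 22·3 + 18, so 22 ∤ 84.
So the equation is unsolvable over ℤ.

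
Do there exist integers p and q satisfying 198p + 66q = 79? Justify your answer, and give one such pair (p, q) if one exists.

Both 198 and 66 are divisible by gcd(198, 66) = 66, hence so is any combination 198p + 66q.
However 79 leaves remainder 13 on division by 66.
So the equation is unsolvable over ℤ.

No, no such integers exist.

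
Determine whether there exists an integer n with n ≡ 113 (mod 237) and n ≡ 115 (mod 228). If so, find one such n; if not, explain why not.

No such integer exists.

gcd(237, 228) = 3. If n ≡ 113 (mod 237) and n ≡ 115 (mod 228), then n ≡ 113 (mod 3) and n ≡ 115 (mod 3).
But 113 mod 3 = 2 while 115 mod 3 = 1, a contradiction.
Hence the system has no solution.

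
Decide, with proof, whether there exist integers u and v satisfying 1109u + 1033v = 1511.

Since gcd(1109, 1033) = 1, every integer is an integer combination of 1109 and 1033.
Euclidean algorithm: 1109 = 1·1033 + 76, 1033 = 13·76 + 45, 76 = 1·45 + 31, 45 = 1·31 + 14, 31 = 2·14 + 3, 14 = 4·3 + 2, 3 = 1·2 + 1, 2 = 2·1 + 0.
Back-substituting, 1 = 3 − 1·2 = 3 − (14 − 4·3) = −14 + 5·3 = −14 + 5·(31 − 2·14) = 5·31 − 11·14 = 5·31 − 11·(45 − 1·31) = −11·45 + 16·31 = −11·45 + 16·(76 − 1·45) = 16·76 − 27·45 = 16·76 − 27·(1033 − 13·76) = −27·1033 + 367·76 = −27·1033 + 367·(1109 − 1·1033) = 367·1109 − 394·1033; that is, 1109·367 + 1033·(-394) = 1.
Multiplying through by 1511: u = 367·1511 = 554537, v = (-394)·1511 = -595334 is a solution.
Shifting by a multiple of (1033, −1109) keeps it a solution: u = 554537 − 536·1033 = 849, v = -595334 + 536·1109 = -910.
Indeed 1109·849 + 1033·(-910) = 941541 − 940030 = 1511.

u = 849, v = -910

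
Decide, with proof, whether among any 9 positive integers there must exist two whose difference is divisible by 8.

There are exactly 8 possible remainders on division by 8.
Placing 9 integers into 8 classes, some class receives at least two — say a and b.
Equal remainders mean a − b ≡ 0 (mod 8), so 8 divides their difference.

Yes, this is always true.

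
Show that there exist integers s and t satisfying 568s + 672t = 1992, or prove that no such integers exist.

Every value of 568s + 672t is a multiple of gcd(568, 672) = 8; since 8 ∣ 1992, solutions exist.
Dividing through by 8 reduces the equation to 71s + 84t = 249.
Run the Euclidean algorithm on 84 and 71: 84 = 1·71 + 13, 71 = 5·13 + 6, 13 = 2·6 + 1, 6 = 6·1 + 0.
Back-substituting, 1 = 13 − 2·6 = 13 − 2·(71 − 5·13) = −2·71 + 11·13 = −2·71 + 11·(84 − 1·71) = 11·84 − 13·71; that is, 71·(-13) + 84·11 = 1.
Times 249: 71·(-3237) + 84·2739 = 249, so (-3237, 2739) solves it.
The general solution is s = -3237 + 84k, t = 2739 − 71k; taking k = 39 gives the smaller pair s = 39, t = -30.
Check: 568·39 + 672·(-30) = 22152 − 20160 = 1992. ✓

s = 39, t = -30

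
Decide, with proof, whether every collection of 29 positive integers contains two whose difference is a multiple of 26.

Each integer lies in one of the 26 residue classes modulo 26.
With 29 integers and only 26 classes, the pigeonhole principle forces two of them, say a and b, into the same class.
Equal remainders mean a − b ≡ 0 (mod 26), so 26 divides their difference.

True.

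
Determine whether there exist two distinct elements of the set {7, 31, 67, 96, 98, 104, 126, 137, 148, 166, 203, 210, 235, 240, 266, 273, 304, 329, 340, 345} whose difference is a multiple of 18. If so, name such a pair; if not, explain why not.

31 mod 18 = 13 and 67 mod 18 = 13, so 67 − 31 = 36 = 2·18.

The pair (31, 67) works.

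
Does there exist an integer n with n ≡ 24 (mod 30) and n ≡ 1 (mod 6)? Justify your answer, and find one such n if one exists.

There is no such integer.

Reduce both congruences modulo 6, which divides 30 and 6: they say n ≡ 24 (mod 6) and n ≡ 1 (mod 6).
These are incompatible: 24 − 1 = 23 is not divisible by 6.
Therefore no such n exists.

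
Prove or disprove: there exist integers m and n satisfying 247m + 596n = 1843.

m = 145, n = -57

247 and 596 are coprime, so 247m + 596n ranges over all of ℤ.
Euclidean algorithm: 596 = 2·247 + 102, 247 = 2·102 + 43, 102 = 2·43 + 16, 43 = 2·16 + 11, 16 = 1·11 + 5, 11 = 2·5 + 1, 5 = 5·1 + 0.
Unwinding: 1 = 11 − 2·5 = 11 − 2·(16 − 1·11) = −2·16 + 3·11 = −2·16 + 3·(43 − 2·16) = 3·43 − 8·16 = 3·43 − 8·(102 − 2·43) = −8·102 + 19·43 = −8·102 + 19·(247 − 2·102) = 19·247 − 46·102 = 19·247 − 46·(596 − 2·247) = −46·596 + 111·247, i.e. 247·111 + 596·(-46) = 1.
Multiplying through by 1843: m = 111·1843 = 204573, n = (-46)·1843 = -84778 is a solution.
Shifting by a multiple of (596, −247) keeps it a solution: m = 204573 − 343·596 = 145, n = -84778 + 343·247 = -57.
Indeed 247·145 + 596·(-57) = 35815 − 33972 = 1843.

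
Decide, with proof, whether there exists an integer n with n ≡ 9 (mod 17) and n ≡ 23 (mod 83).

The moduli 17 and 83 are coprime, so by the Chinese Remainder Theorem a unique solution modulo 1411 exists.
Any solution of the first congruence is n = 9 + 17t; substituting into the second, 17t ≡ 23 − 9 ≡ 14 (mod 83).
Note 17·44 = 748 ≡ 1 (mod 83) (as 748 − 1 = 9·83), so 17⁻¹ ≡ 44.
Multiplying by 44: t ≡ 44·14 = 616 ≡ 35 (mod 83).
With t = 35: n = 9 + 17·35 = 604.
Check: 604 mod 17 = 9, 604 mod 83 = 23. ✓

n = 604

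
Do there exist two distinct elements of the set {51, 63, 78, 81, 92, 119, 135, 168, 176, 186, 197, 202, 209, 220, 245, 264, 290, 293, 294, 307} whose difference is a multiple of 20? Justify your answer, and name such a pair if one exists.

Two integers differ by a multiple of 20 exactly when they have the same residue mod 20. The residues are 51↦11, 63↦3, 78↦18, 81↦1, 92↦12, 119↦19, 135↦15, 168↦8, 176↦16, 186↦6, 197↦17, 202↦2, 209↦9, 220↦0, 245↦5, 264↦4, 290↦10, 293↦13, 294↦14, 307↦7.
All 20 residues are distinct, so no two elements differ by a multiple of 20.

No, no such pair exists.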